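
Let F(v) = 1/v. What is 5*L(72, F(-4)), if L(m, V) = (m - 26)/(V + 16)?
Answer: 920/63 ≈ 14.603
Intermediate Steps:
F(v) = 1/v
L(m, V) = (-26 + m)/(16 + V)
5*L(72, F(-4)) = 5*((-26 + 72)/(16 + 1/(-4))) = 5*(46/(16 - ¼)) = 5*(46/(63/4)) = 5*((4/63)*46) = 5*(184/63) = 920/63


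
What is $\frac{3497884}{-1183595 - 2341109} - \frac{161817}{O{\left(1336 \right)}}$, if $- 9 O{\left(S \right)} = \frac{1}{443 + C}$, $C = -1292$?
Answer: $- \frac{1089524512022143}{881176} \approx -1.2364 \cdot 10^{9}$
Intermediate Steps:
$O{\left(S \right)} = \frac{1}{7641}$ ($O{\left(S \right)} = - \frac{1}{9 \left(443 - 1292\right)} = - \frac{1}{9 \left(-849\right)} = \left(- \frac{1}{9}\right) \left(- \frac{1}{849}\right) = \frac{1}{7641}$)
$\frac{3497884}{-1183595 - 2341109} - \frac{161817}{O{\left(1336 \right)}} = \frac{3497884}{-1183595 - 2341109} - 161817 \frac{1}{\frac{1}{7641}} = \frac{3497884}{-1183595 - 2341109} - 1236443697 = \frac{3497884}{-3524704} - 1236443697 = 3497884 \left(- \frac{1}{3524704}\right) - 1236443697 = - \frac{874471}{881176} - 1236443697 = - \frac{1089524512022143}{881176}$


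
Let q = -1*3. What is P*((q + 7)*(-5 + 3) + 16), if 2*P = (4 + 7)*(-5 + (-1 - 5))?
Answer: -484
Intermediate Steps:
q = -3
P = -121/2 (P = ((4 + 7)*(-5 + (-1 - 5)))/2 = (11*(-5 - 6))/2 = (11*(-11))/2 = (1/2)*(-121) = -121/2 ≈ -60.500)
P*((q + 7)*(-5 + 3) + 16) = -121*((-3 + 7)*(-5 + 3) + 16)/2 = -121*(4*(-2) + 16)/2 = -121*(-8 + 16)/2 = -121/2*8 = -484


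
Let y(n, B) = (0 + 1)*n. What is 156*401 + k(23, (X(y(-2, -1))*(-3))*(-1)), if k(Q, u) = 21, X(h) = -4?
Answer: 62577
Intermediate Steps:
y(n, B) = n (y(n, B) = 1*n = n)
156*401 + k(23, (X(y(-2, -1))*(-3))*(-1)) = 156*401 + 21 = 62556 + 21 = 62577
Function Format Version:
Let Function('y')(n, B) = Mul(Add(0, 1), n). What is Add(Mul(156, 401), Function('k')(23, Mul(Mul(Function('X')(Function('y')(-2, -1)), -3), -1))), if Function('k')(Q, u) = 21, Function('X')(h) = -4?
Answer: 62577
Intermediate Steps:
Function('y')(n, B) = n (Function('y')(n, B) = Mul(1, n) = n)
Add(Mul(156, 401), Function('k')(23, Mul(Mul(Function('X')(Function('y')(-2, -1)), -3), -1))) = Add(Mul(156, 401), 21) = Add(62556, 21) = 62577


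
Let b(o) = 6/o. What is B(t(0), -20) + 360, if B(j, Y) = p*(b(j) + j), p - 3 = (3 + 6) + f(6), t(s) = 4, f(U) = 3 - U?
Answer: 819/2 ≈ 409.50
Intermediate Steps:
p = 9 (p = 3 + ((3 + 6) + (3 - 1*6)) = 3 + (9 + (3 - 6)) = 3 + (9 - 3) = 3 + 6 = 9)
B(j, Y) = 9*j + 54/j (B(j, Y) = 9*(6/j + j) = 9*(j + 6/j) = 9*j + 54/j)
B(t(0), -20) + 360 = (9*4 + 54/4) + 360 = (36 + 54*(¼)) + 360 = (36 + 27/2) + 360 = 99/2 + 360 = 819/2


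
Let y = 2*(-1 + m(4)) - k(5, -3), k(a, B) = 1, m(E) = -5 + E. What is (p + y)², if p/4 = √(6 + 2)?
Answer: 153 - 80*√2 ≈ 39.863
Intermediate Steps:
p = 8*√2 (p = 4*√(6 + 2) = 4*√8 = 4*(2*√2) = 8*√2 ≈ 11.314)
y = -5 (y = 2*(-1 + (-5 + 4)) - 1*1 = 2*(-1 - 1) - 1 = 2*(-2) - 1 = -4 - 1 = -5)
(p + y)² = (8*√2 - 5)² = (-5 + 8*√2)²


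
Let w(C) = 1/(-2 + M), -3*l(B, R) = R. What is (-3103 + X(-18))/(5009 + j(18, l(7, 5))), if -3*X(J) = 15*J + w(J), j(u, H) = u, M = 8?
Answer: -54235/90486 ≈ -0.59937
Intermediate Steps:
l(B, R) = -R/3
w(C) = ⅙ (w(C) = 1/(-2 + 8) = 1/6 = ⅙)
X(J) = -1/18 - 5*J (X(J) = -(15*J + ⅙)/3 = -(⅙ + 15*J)/3 = -1/18 - 5*J)
(-3103 + X(-18))/(5009 + j(18, l(7, 5))) = (-3103 + (-1/18 - 5*(-18)))/(5009 + 18) = (-3103 + (-1/18 + 90))/5027 = (-3103 + 1619/18)*(1/5027) = -54235/18*1/5027 = -54235/90486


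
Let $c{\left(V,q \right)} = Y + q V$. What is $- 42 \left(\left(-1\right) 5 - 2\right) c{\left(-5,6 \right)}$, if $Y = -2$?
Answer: $-9408$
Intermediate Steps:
$c{\left(V,q \right)} = -2 + V q$ ($c{\left(V,q \right)} = -2 + q V = -2 + V q$)
$- 42 \left(\left(-1\right) 5 - 2\right) c{\left(-5,6 \right)} = - 42 \left(\left(-1\right) 5 - 2\right) \left(-2 - 30\right) = - 42 \left(-5 - 2\right) \left(-2 - 30\right) = \left(-42\right) \left(-7\right) \left(-32\right) = 294 \left(-32\right) = -9408$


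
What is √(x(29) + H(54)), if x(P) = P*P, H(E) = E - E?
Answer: 29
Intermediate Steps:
H(E) = 0
x(P) = P²
√(x(29) + H(54)) = √(29² + 0) = √(841 + 0) = √841 = 29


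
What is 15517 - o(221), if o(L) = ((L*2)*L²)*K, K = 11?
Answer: -237449425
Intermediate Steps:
o(L) = 22*L³ (o(L) = ((L*2)*L²)*11 = ((2*L)*L²)*11 = (2*L³)*11 = 22*L³)
15517 - o(221) = 15517 - 22*221³ = 15517 - 22*10793861 = 15517 - 1*237464942 = 15517 - 237464942 = -237449425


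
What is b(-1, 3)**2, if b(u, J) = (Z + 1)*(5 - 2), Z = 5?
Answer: 324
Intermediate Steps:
b(u, J) = 18 (b(u, J) = (5 + 1)*(5 - 2) = 6*3 = 18)
b(-1, 3)**2 = 18**2 = 324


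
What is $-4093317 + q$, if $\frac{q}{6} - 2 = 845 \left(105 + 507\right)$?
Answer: $-990465$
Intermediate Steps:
$q = 3102852$ ($q = 12 + 6 \cdot 845 \left(105 + 507\right) = 12 + 6 \cdot 845 \cdot 612 = 12 + 6 \cdot 517140 = 12 + 3102840 = 3102852$)
$-4093317 + q = -4093317 + 3102852 = -990465$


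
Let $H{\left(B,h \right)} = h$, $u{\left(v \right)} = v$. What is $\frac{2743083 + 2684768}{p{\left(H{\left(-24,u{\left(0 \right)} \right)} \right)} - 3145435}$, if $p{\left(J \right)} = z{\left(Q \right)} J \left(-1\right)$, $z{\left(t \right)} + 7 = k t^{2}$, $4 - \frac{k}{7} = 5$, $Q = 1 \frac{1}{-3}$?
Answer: $- \frac{5427851}{3145435} \approx -1.7256$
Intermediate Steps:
$Q = - \frac{1}{3}$ ($Q = 1 \left(- \frac{1}{3}\right) = - \frac{1}{3} \approx -0.33333$)
$k = -7$ ($k = 28 - 35 = -7$)
$z{\left(t \right)} = -7 - 7 t^{2}$
$p{\left(J \right)} = \frac{70 J}{9}$ ($p{\left(J \right)} = \left(-7 - 7 \left(- \frac{1}{3}\right)^{2}\right) J \left(-1\right) = \left(-7 - \frac{7}{9}\right) J \left(-1\right) = - \frac{70 J}{9} \left(-1\right) = \frac{70 J}{9}$)
$\frac{2743083 + 2684768}{p{\left(H{\left(-24,u{\left(0 \right)} \right)} \right)} - 3145435} = \frac{2743083 + 2684768}{\frac{70}{9} \cdot 0 - 3145435} = \frac{5427851}{0 - 3145435} = \frac{5427851}{-3145435} = 5427851 \left(- \frac{1}{3145435}\right) = - \frac{5427851}{3145435}$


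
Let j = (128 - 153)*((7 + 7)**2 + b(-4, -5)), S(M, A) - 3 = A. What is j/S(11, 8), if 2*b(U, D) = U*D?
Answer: -5150/11 ≈ -468.18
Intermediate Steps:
b(U, D) = D*U/2 (b(U, D) = (U*D)/2 = (D*U)/2 = D*U/2)
S(M, A) = 3 + A
j = -5150 (j = (128 - 153)*((7 + 7)**2 + (1/2)*(-5)*(-4)) = -25*(14**2 + 10) = -25*(196 + 10) = -25*206 = -5150)
j/S(11, 8) = -5150/(3 + 8) = -5150/11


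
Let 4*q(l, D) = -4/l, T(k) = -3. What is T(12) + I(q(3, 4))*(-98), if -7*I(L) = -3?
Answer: -45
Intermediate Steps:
q(l, D) = -1/l (q(l, D) = (-4/l)/4 = -1/l)
I(L) = 3/7 (I(L) = -⅐*(-3) = 3/7)
T(12) + I(q(3, 4))*(-98) = -3 + (3/7)*(-98) = -3 - 42 = -45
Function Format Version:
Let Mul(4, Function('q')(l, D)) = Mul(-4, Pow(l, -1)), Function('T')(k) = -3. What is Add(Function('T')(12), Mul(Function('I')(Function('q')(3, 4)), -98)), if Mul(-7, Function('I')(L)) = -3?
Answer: -45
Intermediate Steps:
Function('q')(l, D) = Mul(-1, Pow(l, -1)) (Function('q')(l, D) = Mul(Rational(1, 4), Mul(-4, Pow(l, -1))) = Mul(-1, Pow(l, -1)))
Function('I')(L) = Rational(3, 7) (Function('I')(L) = Mul(Rational(-1, 7), -3) = Rational(3, 7))
Add(Function('T')(12), Mul(Function('I')(Function('q')(3, 4)), -98)) = Add(-3, Mul(Rational(3, 7), -98)) = Add(-3, -42) = -45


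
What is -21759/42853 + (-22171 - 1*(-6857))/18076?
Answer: -524783263/387305414 ≈ -1.3550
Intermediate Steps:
-21759/42853 + (-22171 - 1*(-6857))/18076 = -21759*1/42853 + (-22171 + 6857)*(1/18076) = -21759/42853 - 15314*1/18076 = -21759/42853 - 7657/9038 = -524783263/387305414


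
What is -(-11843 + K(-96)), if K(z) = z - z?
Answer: 11843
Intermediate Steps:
K(z) = 0
-(-11843 + K(-96)) = -(-11843 + 0) = -1*(-11843) = 11843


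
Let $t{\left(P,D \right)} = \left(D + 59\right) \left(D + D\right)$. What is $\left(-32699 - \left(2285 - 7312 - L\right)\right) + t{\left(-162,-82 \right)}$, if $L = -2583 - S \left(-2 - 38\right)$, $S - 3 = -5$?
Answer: $-26563$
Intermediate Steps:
$S = -2$ ($S = 3 - 5 = -2$)
$t{\left(P,D \right)} = 2 D \left(59 + D\right)$ ($t{\left(P,D \right)} = \left(59 + D\right) 2 D = 2 D \left(59 + D\right)$)
$L = -2663$ ($L = -2583 - - 2 \left(-2 - 38\right) = -2583 - \left(-2\right) \left(-40\right) = -2583 - 80 = -2663$)
$\left(-32699 - \left(2285 - 7312 - L\right)\right) + t{\left(-162,-82 \right)} = \left(-32699 - \left(4948 - 7312\right)\right) + 2 \left(-82\right) \left(59 - 82\right) = \left(-32699 - -2364\right) + 2 \left(-82\right) \left(-23\right) = \left(-32699 - -2364\right) + 3772 = \left(-32699 + \left(-2663 + 5027\right)\right) + 3772 = \left(-32699 + 2364\right) + 3772 = -30335 + 3772 = -26563$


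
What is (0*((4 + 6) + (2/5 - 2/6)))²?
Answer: 0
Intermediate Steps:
(0*((4 + 6) + (2/5 - 2/6)))² = (0*(10 + (2*(⅕) - 2*⅙)))² = (0*(10 + (⅖ - ⅓)))² = (0*(10 + 1/15))² = (0*(151/15))² = 0² = 0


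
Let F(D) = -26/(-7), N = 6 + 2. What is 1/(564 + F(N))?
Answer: 7/3974 ≈ 0.0017614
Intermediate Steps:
N = 8
F(D) = 26/7 (F(D) = -26*(-⅐) = 26/7)
1/(564 + F(N)) = 1/(564 + 26/7) = 1/(3974/7) = 7/3974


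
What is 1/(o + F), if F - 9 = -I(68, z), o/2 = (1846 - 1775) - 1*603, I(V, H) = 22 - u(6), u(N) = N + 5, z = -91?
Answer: -1/1066 ≈ -0.00093809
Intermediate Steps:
u(N) = 5 + N
I(V, H) = 11 (I(V, H) = 22 - (5 + 6) = 22 - 1*11 = 22 - 11 = 11)
o = -1064 (o = 2*((1846 - 1775) - 1*603) = 2*(71 - 603) = 2*(-532) = -1064)
F = -2 (F = 9 - 1*11 = 9 - 11 = -2)
1/(o + F) = 1/(-1064 - 2) = 1/(-1066) = -1/1066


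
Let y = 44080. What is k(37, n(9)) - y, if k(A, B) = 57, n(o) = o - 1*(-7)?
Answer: -44023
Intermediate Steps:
n(o) = 7 + o (n(o) = o + 7 = 7 + o)
k(37, n(9)) - y = 57 - 1*44080 = 57 - 44080 = -44023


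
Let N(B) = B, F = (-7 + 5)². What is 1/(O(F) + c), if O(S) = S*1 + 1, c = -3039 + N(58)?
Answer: -1/2976 ≈ -0.00033602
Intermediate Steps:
F = 4 (F = (-2)² = 4)
c = -2981 (c = -3039 + 58 = -2981)
O(S) = 1 + S (O(S) = S + 1 = 1 + S)
1/(O(F) + c) = 1/((1 + 4) - 2981) = 1/(5 - 2981) = 1/(-2976) = -1/2976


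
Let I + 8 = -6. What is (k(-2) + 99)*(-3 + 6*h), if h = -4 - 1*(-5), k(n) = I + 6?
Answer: 273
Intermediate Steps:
I = -14 (I = -8 - 6 = -14)
k(n) = -8 (k(n) = -14 + 6 = -8)
h = 1 (h = -4 + 5 = 1)
(k(-2) + 99)*(-3 + 6*h) = (-8 + 99)*(-3 + 6*1) = 91*(-3 + 6) = 91*3 = 273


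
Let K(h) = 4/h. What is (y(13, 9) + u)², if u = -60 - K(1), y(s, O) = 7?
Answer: 3249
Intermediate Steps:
u = -64 (u = -60 - 4/1 = -60 - 4 = -64)
(y(13, 9) + u)² = (7 - 64)² = (-57)² = 3249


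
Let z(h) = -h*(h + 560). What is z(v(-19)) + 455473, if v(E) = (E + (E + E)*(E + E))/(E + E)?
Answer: 1900267/4 ≈ 4.7507e+5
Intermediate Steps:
v(E) = (E + 4*E²)/(2*E) (v(E) = (E + (2*E)*(2*E))/((2*E)) = (E + 4*E²)*(1/(2*E)) = (E + 4*E²)/(2*E))
z(h) = -h*(560 + h)
z(v(-19)) + 455473 = -(½ + 2*(-19))*(560 + (½ + 2*(-19))) + 455473 = -(½ - 38)*(560 + (½ - 38)) + 455473 = -1*(-75/2)*(560 - 75/2) + 455473 = -1*(-75/2)*1045/2 + 455473 = 78375/4 + 455473 = 1900267/4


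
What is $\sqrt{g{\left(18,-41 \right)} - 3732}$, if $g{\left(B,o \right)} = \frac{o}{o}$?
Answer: $i \sqrt{3731} \approx 61.082 i$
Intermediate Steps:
$g{\left(B,o \right)} = 1$
$\sqrt{g{\left(18,-41 \right)} - 3732} = \sqrt{1 - 3732} = \sqrt{-3731} = i \sqrt{3731}$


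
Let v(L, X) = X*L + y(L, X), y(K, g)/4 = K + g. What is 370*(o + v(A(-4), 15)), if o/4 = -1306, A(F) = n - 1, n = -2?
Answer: -1931770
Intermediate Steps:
y(K, g) = 4*K + 4*g (y(K, g) = 4*(K + g) = 4*K + 4*g)
A(F) = -3 (A(F) = -2 - 1 = -3)
o = -5224 (o = 4*(-1306) = -5224)
v(L, X) = 4*L + 4*X + L*X (v(L, X) = X*L + (4*L + 4*X) = L*X + (4*L + 4*X) = 4*L + 4*X + L*X)
370*(o + v(A(-4), 15)) = 370*(-5224 + (4*(-3) + 4*15 - 3*15)) = 370*(-5224 + (-12 + 60 - 45)) = 370*(-5224 + 3) = 370*(-5221) = -1931770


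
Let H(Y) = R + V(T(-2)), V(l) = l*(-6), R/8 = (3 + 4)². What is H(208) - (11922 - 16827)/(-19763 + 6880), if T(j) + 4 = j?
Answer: 5509019/12883 ≈ 427.62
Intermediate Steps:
R = 392 (R = 8*(3 + 4)² = 8*7² = 8*49 = 392)
T(j) = -4 + j
V(l) = -6*l
H(Y) = 428 (H(Y) = 392 - 6*(-4 - 2) = 392 - 6*(-6) = 392 + 36 = 428)
H(208) - (11922 - 16827)/(-19763 + 6880) = 428 - (11922 - 16827)/(-19763 + 6880) = 428 - (-4905)/(-12883) = 428 - (-4905)*(-1)/12883 = 428 - 1*4905/12883 = 428 - 4905/12883 = 5509019/12883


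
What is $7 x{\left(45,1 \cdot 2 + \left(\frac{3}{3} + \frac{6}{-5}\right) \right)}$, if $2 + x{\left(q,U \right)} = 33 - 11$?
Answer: $140$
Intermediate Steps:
$x{\left(q,U \right)} = 20$ ($x{\left(q,U \right)} = -2 + \left(33 - 11\right) = -2 + 22 = 20$)
$7 x{\left(45,1 \cdot 2 + \left(\frac{3}{3} + \frac{6}{-5}\right) \right)} = 7 \cdot 20 = 140$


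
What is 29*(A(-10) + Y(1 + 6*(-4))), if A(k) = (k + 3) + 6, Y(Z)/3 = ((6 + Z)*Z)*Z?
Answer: -782420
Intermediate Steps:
Y(Z) = 3*Z²*(6 + Z) (Y(Z) = 3*(((6 + Z)*Z)*Z) = 3*((Z*(6 + Z))*Z) = 3*(Z²*(6 + Z)) = 3*Z²*(6 + Z))
A(k) = 9 + k (A(k) = (3 + k) + 6 = 9 + k)
29*(A(-10) + Y(1 + 6*(-4))) = 29*((9 - 10) + 3*(1 + 6*(-4))²*(6 + (1 + 6*(-4)))) = 29*(-1 + 3*(1 - 24)²*(6 + (1 - 24))) = 29*(-1 + 3*(-23)²*(6 - 23)) = 29*(-1 + 3*529*(-17)) = 29*(-1 - 26979) = 29*(-26980) = -782420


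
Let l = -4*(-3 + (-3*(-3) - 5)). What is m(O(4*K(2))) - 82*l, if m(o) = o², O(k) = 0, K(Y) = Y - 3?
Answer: 328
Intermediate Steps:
K(Y) = -3 + Y
l = -4 (l = -4*(-3 + (9 - 5)) = -4*(-3 + 4) = -4*1 = -4)
m(O(4*K(2))) - 82*l = 0² - 82*(-4) = 0 + 328 = 328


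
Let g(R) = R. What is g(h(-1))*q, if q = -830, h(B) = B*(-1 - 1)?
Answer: -1660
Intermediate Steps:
h(B) = -2*B (h(B) = B*(-2) = -2*B)
g(h(-1))*q = -2*(-1)*(-830) = 2*(-830) = -1660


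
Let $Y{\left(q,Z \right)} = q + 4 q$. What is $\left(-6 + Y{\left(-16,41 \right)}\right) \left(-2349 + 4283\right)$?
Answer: $-166324$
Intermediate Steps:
$Y{\left(q,Z \right)} = 5 q$
$\left(-6 + Y{\left(-16,41 \right)}\right) \left(-2349 + 4283\right) = \left(-6 + 5 \left(-16\right)\right) \left(-2349 + 4283\right) = \left(-6 - 80\right) 1934 = \left(-86\right) 1934 = -166324$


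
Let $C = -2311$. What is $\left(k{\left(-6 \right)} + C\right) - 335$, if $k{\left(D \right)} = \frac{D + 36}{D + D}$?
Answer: $- \frac{5297}{2} \approx -2648.5$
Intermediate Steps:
$k{\left(D \right)} = \frac{36 + D}{2 D}$
$\left(k{\left(-6 \right)} + C\right) - 335 = \left(\frac{36 - 6}{2 \left(-6\right)} - 2311\right) - 335 = \left(\frac{1}{2} \left(- \frac{1}{6}\right) 30 - 2311\right) - 335 = \left(- \frac{5}{2} - 2311\right) - 335 = - \frac{4627}{2} - 335 = - \frac{5297}{2}$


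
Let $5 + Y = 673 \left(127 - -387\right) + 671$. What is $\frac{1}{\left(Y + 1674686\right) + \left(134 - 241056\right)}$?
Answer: $\frac{1}{1780352} \approx 5.6169 \cdot 10^{-7}$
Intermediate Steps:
$Y = 346588$ ($Y = -5 + \left(673 \left(127 - -387\right) + 671\right) = -5 + \left(673 \left(127 + 387\right) + 671\right) = -5 + \left(673 \cdot 514 + 671\right) = -5 + \left(345922 + 671\right) = -5 + 346593 = 346588$)
$\frac{1}{\left(Y + 1674686\right) + \left(134 - 241056\right)} = \frac{1}{\left(346588 + 1674686\right) + \left(134 - 241056\right)} = \frac{1}{2021274 + \left(134 - 241056\right)} = \frac{1}{2021274 - 240922} = \frac{1}{1780352}$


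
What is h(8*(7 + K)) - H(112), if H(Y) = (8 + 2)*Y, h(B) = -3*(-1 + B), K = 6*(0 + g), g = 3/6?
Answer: -1357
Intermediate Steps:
g = ½ (g = 3*(⅙) = ½ ≈ 0.50000)
K = 3 (K = 6*(0 + ½) = 6*(½) = 3)
h(B) = 3 - 3*B
H(Y) = 10*Y
h(8*(7 + K)) - H(112) = (3 - 24*(7 + 3)) - 10*112 = (3 - 24*10) - 1*1120 = (3 - 3*80) - 1120 = (3 - 240) - 1120 = -237 - 1120 = -1357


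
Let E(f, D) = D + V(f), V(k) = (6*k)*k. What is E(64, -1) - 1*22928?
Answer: 1647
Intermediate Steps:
V(k) = 6*k**2
E(f, D) = D + 6*f**2
E(64, -1) - 1*22928 = (-1 + 6*64**2) - 1*22928 = (-1 + 6*4096) - 22928 = (-1 + 24576) - 22928 = 24575 - 22928 = 1647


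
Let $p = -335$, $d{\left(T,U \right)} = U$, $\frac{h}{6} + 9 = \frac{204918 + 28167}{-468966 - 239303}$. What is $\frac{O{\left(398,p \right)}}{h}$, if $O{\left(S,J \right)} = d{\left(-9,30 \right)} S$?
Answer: $- \frac{704727655}{3303753} \approx -213.31$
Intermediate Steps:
$h = - \frac{39645036}{708269}$ ($h = -54 + 6 \frac{204918 + 28167}{-468966 - 239303} = -54 + 6 \frac{233085}{-708269} = -54 + 6 \cdot 233085 \left(- \frac{1}{708269}\right) = -54 + 6 \left(- \frac{233085}{708269}\right) = -54 - \frac{1398510}{708269} = - \frac{39645036}{708269} \approx -55.975$)
$O{\left(S,J \right)} = 30 S$
$\frac{O{\left(398,p \right)}}{h} = \frac{30 \cdot 398}{- \frac{39645036}{708269}} = 11940 \left(- \frac{708269}{39645036}\right) = - \frac{704727655}{3303753}$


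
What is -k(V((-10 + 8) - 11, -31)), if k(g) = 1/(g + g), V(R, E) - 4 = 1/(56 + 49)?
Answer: -105/842 ≈ -0.12470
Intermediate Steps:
V(R, E) = 421/105 (V(R, E) = 4 + 1/(56 + 49) = 4 + 1/105 = 421/105)
k(g) = 1/(2*g)
-k(V((-10 + 8) - 11, -31)) = -1/(2*421/105) = -105/(2*421) = -1*105/842 = -105/842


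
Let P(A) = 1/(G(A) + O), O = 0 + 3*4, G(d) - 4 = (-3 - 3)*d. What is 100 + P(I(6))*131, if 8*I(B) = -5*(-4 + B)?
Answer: 4962/47 ≈ 105.57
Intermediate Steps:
G(d) = 4 - 6*d (G(d) = 4 + (-3 - 3)*d = 4 - 6*d)
I(B) = 5/2 - 5*B/8 (I(B) = (-5*(-4 + B))/8 = (20 - 5*B)/8 = 5/2 - 5*B/8)
O = 12 (O = 0 + 12 = 12)
P(A) = 1/(16 - 6*A) (P(A) = 1/((4 - 6*A) + 12) = 1/(16 - 6*A))
100 + P(I(6))*131 = 100 - 1/(-16 + 6*(5/2 - 5/8*6))*131 = 100 - 1/(-16 + 6*(5/2 - 15/4))*131 = 100 - 1/(-16 + 6*(-5/4))*131 = 100 - 1/(-16 - 15/2)*131 = 100 - 1/(-47/2)*131 = 100 - 1*(-2/47)*131 = 100 + (2/47)*131 = 100 + 262/47 = 4962/47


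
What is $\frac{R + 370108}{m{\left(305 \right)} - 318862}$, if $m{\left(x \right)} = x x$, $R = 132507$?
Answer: $- \frac{502615}{225837} \approx -2.2256$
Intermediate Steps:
$m{\left(x \right)} = x^{2}$
$\frac{R + 370108}{m{\left(305 \right)} - 318862} = \frac{132507 + 370108}{305^{2} - 318862} = \frac{502615}{93025 - 318862} = \frac{502615}{-225837} = 502615 \left(- \frac{1}{225837}\right) = - \frac{502615}{225837}$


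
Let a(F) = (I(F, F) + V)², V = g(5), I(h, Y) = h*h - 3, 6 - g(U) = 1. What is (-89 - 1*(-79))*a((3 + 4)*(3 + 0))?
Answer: -1962490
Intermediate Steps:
g(U) = 5 (g(U) = 6 - 1*1 = 6 - 1 = 5)
I(h, Y) = -3 + h² (I(h, Y) = h² - 3 = -3 + h²)
V = 5
a(F) = (2 + F²)² (a(F) = ((-3 + F²) + 5)² = (2 + F²)²)
(-89 - 1*(-79))*a((3 + 4)*(3 + 0)) = (-89 - 1*(-79))*(2 + ((3 + 4)*(3 + 0))²)² = (-89 + 79)*(2 + (7*3)²)² = -10*(2 + 21²)² = -10*(2 + 441)² = -10*443² = -10*196249 = -1962490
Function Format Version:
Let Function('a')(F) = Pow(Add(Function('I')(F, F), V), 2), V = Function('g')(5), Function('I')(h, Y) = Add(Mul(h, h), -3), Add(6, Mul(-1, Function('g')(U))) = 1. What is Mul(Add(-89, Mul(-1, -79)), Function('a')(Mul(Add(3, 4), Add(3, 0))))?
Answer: -1962490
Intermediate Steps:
Function('g')(U) = 5 (Function('g')(U) = Add(6, Mul(-1, 1)) = Add(6, -1) = 5)
Function('I')(h, Y) = Add(-3, Pow(h, 2)) (Function('I')(h, Y) = Add(Pow(h, 2), -3) = Add(-3, Pow(h, 2)))
V = 5
Function('a')(F) = Pow(Add(2, Pow(F, 2)), 2) (Function('a')(F) = Pow(Add(Add(-3, Pow(F, 2)), 5), 2) = Pow(Add(2, Pow(F, 2)), 2))
Mul(Add(-89, Mul(-1, -79)), Function('a')(Mul(Add(3, 4), Add(3, 0)))) = Mul(Add(-89, Mul(-1, -79)), Pow(Add(2, Pow(Mul(Add(3, 4), Add(3, 0)), 2)), 2)) = Mul(Add(-89, 79), Pow(Add(2, Pow(Mul(7, 3), 2)), 2)) = Mul(-10, Pow(Add(2, Pow(21, 2)), 2)) = Mul(-10, Pow(Add(2, 441), 2)) = Mul(-10, Pow(443, 2)) = Mul(-10, 196249) = -1962490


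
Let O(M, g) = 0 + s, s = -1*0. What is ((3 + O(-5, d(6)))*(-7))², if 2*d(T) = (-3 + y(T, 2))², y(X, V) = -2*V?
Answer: 441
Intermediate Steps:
s = 0
d(T) = 49/2 (d(T) = (-3 - 2*2)²/2 = (-3 - 4)²/2 = (½)*(-7)² = (½)*49 = 49/2)
O(M, g) = 0 (O(M, g) = 0 + 0 = 0)
((3 + O(-5, d(6)))*(-7))² = ((3 + 0)*(-7))² = (3*(-7))² = (-21)² = 441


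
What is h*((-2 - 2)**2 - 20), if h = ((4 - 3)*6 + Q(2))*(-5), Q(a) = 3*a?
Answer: 240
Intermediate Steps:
h = -60 (h = ((4 - 3)*6 + 3*2)*(-5) = (1*6 + 6)*(-5) = (6 + 6)*(-5) = 12*(-5) = -60)
h*((-2 - 2)**2 - 20) = -60*((-2 - 2)**2 - 20) = -60*((-4)**2 - 20) = -60*(16 - 20) = -60*(-4) = 240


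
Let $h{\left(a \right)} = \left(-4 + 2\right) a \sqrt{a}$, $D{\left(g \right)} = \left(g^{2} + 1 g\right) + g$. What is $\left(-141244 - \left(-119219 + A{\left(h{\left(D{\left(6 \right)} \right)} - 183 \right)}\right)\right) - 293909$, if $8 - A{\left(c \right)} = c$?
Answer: $-316125 - 384 \sqrt{3} \approx -3.1679 \cdot 10^{5}$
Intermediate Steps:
$D{\left(g \right)} = g^{2} + 2 g$ ($D{\left(g \right)} = \left(g^{2} + g\right) + g = \left(g + g^{2}\right) + g = g^{2} + 2 g$)
$h{\left(a \right)} = - 2 a^{\frac{3}{2}}$
$A{\left(c \right)} = 8 - c$
$\left(-141244 - \left(-119219 + A{\left(h{\left(D{\left(6 \right)} \right)} - 183 \right)}\right)\right) - 293909 = \left(-141244 + \left(119219 - \left(8 - \left(- 2 \left(6 \left(2 + 6\right)\right)^{\frac{3}{2}} - 183\right)\right)\right)\right) - 293909 = \left(-141244 + \left(119219 - \left(8 - \left(- 2 \left(6 \cdot 8\right)^{\frac{3}{2}} - 183\right)\right)\right)\right) - 293909 = \left(-141244 + \left(119219 - \left(8 - \left(- 2 \cdot 48^{\frac{3}{2}} - 183\right)\right)\right)\right) - 293909 = \left(-141244 + \left(119219 - \left(8 - \left(- 2 \cdot 192 \sqrt{3} - 183\right)\right)\right)\right) - 293909 = \left(-141244 + \left(119219 - \left(8 - \left(- 384 \sqrt{3} - 183\right)\right)\right)\right) - 293909 = \left(-141244 + \left(119219 - \left(8 - \left(-183 - 384 \sqrt{3}\right)\right)\right)\right) - 293909 = \left(-141244 + \left(119219 - \left(8 + \left(183 + 384 \sqrt{3}\right)\right)\right)\right) - 293909 = \left(-141244 + \left(119219 - \left(191 + 384 \sqrt{3}\right)\right)\right) - 293909 = \left(-141244 + \left(119028 - 384 \sqrt{3}\right)\right) - 293909 = \left(-22216 - 384 \sqrt{3}\right) - 293909 = -316125 - 384 \sqrt{3}$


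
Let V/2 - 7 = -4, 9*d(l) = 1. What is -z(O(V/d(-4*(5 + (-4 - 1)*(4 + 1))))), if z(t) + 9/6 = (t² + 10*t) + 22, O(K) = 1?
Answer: -63/2 ≈ -31.500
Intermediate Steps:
d(l) = ⅑ (d(l) = (⅑)*1 = ⅑)
V = 6 (V = 14 + 2*(-4) = 14 - 8 = 6)
z(t) = 41/2 + t² + 10*t (z(t) = -3/2 + ((t² + 10*t) + 22) = -3/2 + (22 + t² + 10*t) = 41/2 + t² + 10*t)
-z(O(V/d(-4*(5 + (-4 - 1)*(4 + 1))))) = -(41/2 + 1² + 10*1) = -(41/2 + 1 + 10) = -1*63/2 = -63/2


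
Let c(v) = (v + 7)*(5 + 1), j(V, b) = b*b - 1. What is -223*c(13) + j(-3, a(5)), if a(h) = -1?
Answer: -26760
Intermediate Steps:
j(V, b) = -1 + b² (j(V, b) = b² - 1 = -1 + b²)
c(v) = 42 + 6*v (c(v) = (7 + v)*6 = 42 + 6*v)
-223*c(13) + j(-3, a(5)) = -223*(42 + 6*13) + (-1 + (-1)²) = -223*(42 + 78) + (-1 + 1) = -223*120 + 0 = -26760 + 0 = -26760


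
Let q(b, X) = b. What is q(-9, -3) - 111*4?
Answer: -453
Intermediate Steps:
q(-9, -3) - 111*4 = -9 - 111*4 = -9 - 444 = -453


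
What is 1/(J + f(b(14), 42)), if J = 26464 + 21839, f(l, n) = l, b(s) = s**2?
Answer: 1/48499 ≈ 2.0619e-5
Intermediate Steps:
J = 48303
1/(J + f(b(14), 42)) = 1/(48303 + 14**2) = 1/(48303 + 196) = 1/48499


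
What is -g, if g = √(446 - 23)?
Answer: -3*√47 ≈ -20.567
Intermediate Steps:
g = 3*√47 (g = √423 = 3*√47 ≈ 20.567)
-g = -3*√47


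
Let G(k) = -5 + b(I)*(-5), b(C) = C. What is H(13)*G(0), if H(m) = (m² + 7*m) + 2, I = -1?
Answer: 0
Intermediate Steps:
H(m) = 2 + m² + 7*m
G(k) = 0 (G(k) = -5 - 1*(-5) = -5 + 5 = 0)
H(13)*G(0) = (2 + 13² + 7*13)*0 = (2 + 169 + 91)*0 = 262*0 = 0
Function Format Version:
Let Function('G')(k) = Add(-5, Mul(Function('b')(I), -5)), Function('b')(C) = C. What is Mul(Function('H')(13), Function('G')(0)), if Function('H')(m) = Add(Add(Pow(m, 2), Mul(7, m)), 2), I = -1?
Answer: 0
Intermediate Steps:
Function('H')(m) = Add(2, Pow(m, 2), Mul(7, m))
Function('G')(k) = 0 (Function('G')(k) = Add(-5, Mul(-1, -5)) = Add(-5, 5) = 0)
Mul(Function('H')(13), Function('G')(0)) = Mul(Add(2, Pow(13, 2), Mul(7, 13)), 0) = Mul(Add(2, 169, 91), 0) = Mul(262, 0) = 0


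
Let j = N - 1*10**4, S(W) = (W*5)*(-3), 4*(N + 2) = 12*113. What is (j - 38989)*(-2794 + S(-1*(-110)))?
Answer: 216209488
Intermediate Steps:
N = 337 (N = -2 + (12*113)/4 = -2 + (1/4)*1356 = -2 + 339 = 337)
S(W) = -15*W (S(W) = (5*W)*(-3) = -15*W)
j = -9663 (j = 337 - 1*10**4 = 337 - 1*10000 = 337 - 10000 = -9663)
(j - 38989)*(-2794 + S(-1*(-110))) = (-9663 - 38989)*(-2794 - (-15)*(-110)) = -48652*(-2794 - 15*110) = -48652*(-2794 - 1650) = -48652*(-4444) = 216209488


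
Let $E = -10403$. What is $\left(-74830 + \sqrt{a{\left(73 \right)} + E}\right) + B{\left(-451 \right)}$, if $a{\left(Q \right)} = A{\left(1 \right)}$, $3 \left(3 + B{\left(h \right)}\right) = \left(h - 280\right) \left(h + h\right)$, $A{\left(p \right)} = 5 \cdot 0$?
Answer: $\frac{434863}{3} + i \sqrt{10403} \approx 1.4495 \cdot 10^{5} + 102.0 i$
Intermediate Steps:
$A{\left(p \right)} = 0$
$B{\left(h \right)} = -3 + \frac{2 h \left(-280 + h\right)}{3}$ ($B{\left(h \right)} = -3 + \frac{\left(h - 280\right) \left(h + h\right)}{3} = -3 + \frac{\left(-280 + h\right) 2 h}{3} = -3 + \frac{2 h \left(-280 + h\right)}{3}$)
$a{\left(Q \right)} = 0$
$\left(-74830 + \sqrt{a{\left(73 \right)} + E}\right) + B{\left(-451 \right)} = \left(-74830 + \sqrt{0 - 10403}\right) - \left(- \frac{252551}{3} - \frac{406802}{3}\right) = \left(-74830 + \sqrt{-10403}\right) + \left(-3 + \frac{252560}{3} + \frac{2}{3} \cdot 203401\right) = \left(-74830 + i \sqrt{10403}\right) + \left(-3 + \frac{252560}{3} + \frac{406802}{3}\right) = \left(-74830 + i \sqrt{10403}\right) + \frac{659353}{3} = \frac{434863}{3} + i \sqrt{10403}$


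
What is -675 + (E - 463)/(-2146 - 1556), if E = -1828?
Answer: -2496559/3702 ≈ -674.38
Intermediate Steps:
-675 + (E - 463)/(-2146 - 1556) = -675 + (-1828 - 463)/(-2146 - 1556) = -675 - 2291/(-3702) = -675 - 2291*(-1/3702) = -675 + 2291/3702 = -2496559/3702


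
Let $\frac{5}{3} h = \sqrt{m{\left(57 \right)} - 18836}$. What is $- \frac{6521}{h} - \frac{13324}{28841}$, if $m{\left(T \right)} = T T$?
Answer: $- \frac{13324}{28841} + \frac{32605 i \sqrt{15587}}{46761} \approx -0.46198 + 87.053 i$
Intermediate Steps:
$m{\left(T \right)} = T^{2}$
$h = \frac{3 i \sqrt{15587}}{5}$ ($h = \frac{3 \sqrt{57^{2} - 18836}}{5} = \frac{3 \sqrt{3249 - 18836}}{5} = \frac{3 \sqrt{-15587}}{5} = \frac{3 i \sqrt{15587}}{5} \approx 74.909 i$)
$- \frac{6521}{h} - \frac{13324}{28841} = - \frac{6521}{\frac{3}{5} i \sqrt{15587}} - \frac{13324}{28841} = - 6521 \left(- \frac{5 i \sqrt{15587}}{46761}\right) - \frac{13324}{28841} = \frac{32605 i \sqrt{15587}}{46761} - \frac{13324}{28841} = - \frac{13324}{28841} + \frac{32605 i \sqrt{15587}}{46761}$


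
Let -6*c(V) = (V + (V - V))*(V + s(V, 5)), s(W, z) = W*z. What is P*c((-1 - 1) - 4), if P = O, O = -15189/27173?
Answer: 546804/27173 ≈ 20.123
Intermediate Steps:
O = -15189/27173 (O = -15189*1/27173 = -15189/27173 ≈ -0.55897)
c(V) = -V² (c(V) = -(V + (V - V))*(V + V*5)/6 = -(V + 0)*(V + 5*V)/6 = -V*6*V/6 = -V²)
P = -15189/27173 ≈ -0.55897
P*c((-1 - 1) - 4) = -(-15189)*((-1 - 1) - 4)²/27173 = -(-15189)*(-2 - 4)²/27173 = -(-15189)*(-6)²/27173 = -(-15189)*36/27173 = -15189/27173*(-36) = 546804/27173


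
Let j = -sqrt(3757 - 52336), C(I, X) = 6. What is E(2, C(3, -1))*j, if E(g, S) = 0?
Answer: 0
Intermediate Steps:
j = -I*sqrt(48579) (j = -sqrt(-48579) = -I*sqrt(48579) ≈ -220.41*I)
E(2, C(3, -1))*j = 0*(-I*sqrt(48579)) = 0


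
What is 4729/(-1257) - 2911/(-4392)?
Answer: -5703547/1840248 ≈ -3.0993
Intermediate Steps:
4729/(-1257) - 2911/(-4392) = 4729*(-1/1257) - 2911*(-1/4392) = -4729/1257 + 2911/4392 = -5703547/1840248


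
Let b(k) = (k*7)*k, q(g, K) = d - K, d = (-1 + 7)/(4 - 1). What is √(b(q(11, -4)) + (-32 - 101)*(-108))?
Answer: 6*√406 ≈ 120.90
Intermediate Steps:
d = 2 (d = 6/3 = 6*(⅓) = 2)
q(g, K) = 2 - K
b(k) = 7*k² (b(k) = (7*k)*k = 7*k²)
√(b(q(11, -4)) + (-32 - 101)*(-108)) = √(7*(2 - 1*(-4))² + (-32 - 101)*(-108)) = √(7*(2 + 4)² - 133*(-108)) = √(7*6² + 14364) = √(7*36 + 14364) = √(252 + 14364) = √14616 = 6*√406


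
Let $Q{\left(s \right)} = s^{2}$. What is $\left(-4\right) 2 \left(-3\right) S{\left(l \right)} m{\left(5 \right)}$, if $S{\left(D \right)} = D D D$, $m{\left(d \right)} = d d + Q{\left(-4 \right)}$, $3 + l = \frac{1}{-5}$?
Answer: $- \frac{4030464}{125} \approx -32244.0$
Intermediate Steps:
$l = - \frac{16}{5}$ ($l = -3 + \frac{1}{-5} = -3 - \frac{1}{5} = - \frac{16}{5} \approx -3.2$)
$m{\left(d \right)} = 16 + d^{2}$ ($m{\left(d \right)} = d d + \left(-4\right)^{2} = d^{2} + 16 = 16 + d^{2}$)
$S{\left(D \right)} = D^{3}$ ($S{\left(D \right)} = D^{2} D = D^{3}$)
$\left(-4\right) 2 \left(-3\right) S{\left(l \right)} m{\left(5 \right)} = \left(-4\right) 2 \left(-3\right) \left(- \frac{16}{5}\right)^{3} \left(16 + 5^{2}\right) = \left(-8\right) \left(-3\right) \left(- \frac{4096}{125}\right) \left(16 + 25\right) = 24 \left(- \frac{4096}{125}\right) 41 = \left(- \frac{98304}{125}\right) 41 = - \frac{4030464}{125}$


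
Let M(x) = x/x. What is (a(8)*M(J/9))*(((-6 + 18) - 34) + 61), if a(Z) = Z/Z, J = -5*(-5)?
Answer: 39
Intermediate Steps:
J = 25
a(Z) = 1
M(x) = 1
(a(8)*M(J/9))*(((-6 + 18) - 34) + 61) = (1*1)*(((-6 + 18) - 34) + 61) = 1*((12 - 34) + 61) = 1*(-22 + 61) = 1*39 = 39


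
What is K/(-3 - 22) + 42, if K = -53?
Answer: 1103/25 ≈ 44.120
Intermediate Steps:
K/(-3 - 22) + 42 = -53/(-3 - 22) + 42 = -53/(-25) + 42 = -53*(-1/25) + 42 = 53/25 + 42 = 1103/25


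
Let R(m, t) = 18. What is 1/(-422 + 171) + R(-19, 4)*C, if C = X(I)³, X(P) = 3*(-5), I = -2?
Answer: -15248251/251 ≈ -60750.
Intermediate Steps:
X(P) = -15
C = -3375 (C = (-15)³ = -3375)
1/(-422 + 171) + R(-19, 4)*C = 1/(-422 + 171) + 18*(-3375) = 1/(-251) - 60750 = -1/251 - 60750 = -15248251/251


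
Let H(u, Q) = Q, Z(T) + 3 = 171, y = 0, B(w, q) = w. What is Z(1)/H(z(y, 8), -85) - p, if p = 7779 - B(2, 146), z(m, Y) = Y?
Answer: -661213/85 ≈ -7779.0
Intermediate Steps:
Z(T) = 168 (Z(T) = -3 + 171 = 168)
p = 7777 (p = 7779 - 1*2 = 7779 - 2 = 7777)
Z(1)/H(z(y, 8), -85) - p = 168/(-85) - 1*7777 = 168*(-1/85) - 7777 = -168/85 - 7777 = -661213/85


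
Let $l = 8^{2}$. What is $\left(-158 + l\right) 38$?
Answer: $-3572$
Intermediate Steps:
$l = 64$
$\left(-158 + l\right) 38 = \left(-158 + 64\right) 38 = \left(-94\right) 38 = -3572$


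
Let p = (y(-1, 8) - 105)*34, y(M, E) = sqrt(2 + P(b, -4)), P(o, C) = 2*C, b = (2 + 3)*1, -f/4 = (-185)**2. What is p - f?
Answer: 133330 + 34*I*sqrt(6) ≈ 1.3333e+5 + 83.283*I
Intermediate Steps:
f = -136900 (f = -4*(-185)**2 = -4*34225 = -136900)
b = 5 (b = 5*1 = 5)
y(M, E) = I*sqrt(6) (y(M, E) = sqrt(2 + 2*(-4)) = sqrt(2 - 8) = sqrt(-6) = I*sqrt(6))
p = -3570 + 34*I*sqrt(6) (p = (I*sqrt(6) - 105)*34 = (-105 + I*sqrt(6))*34 = -3570 + 34*I*sqrt(6) ≈ -3570.0 + 83.283*I)
p - f = (-3570 + 34*I*sqrt(6)) - 1*(-136900) = (-3570 + 34*I*sqrt(6)) + 136900 = 133330 + 34*I*sqrt(6)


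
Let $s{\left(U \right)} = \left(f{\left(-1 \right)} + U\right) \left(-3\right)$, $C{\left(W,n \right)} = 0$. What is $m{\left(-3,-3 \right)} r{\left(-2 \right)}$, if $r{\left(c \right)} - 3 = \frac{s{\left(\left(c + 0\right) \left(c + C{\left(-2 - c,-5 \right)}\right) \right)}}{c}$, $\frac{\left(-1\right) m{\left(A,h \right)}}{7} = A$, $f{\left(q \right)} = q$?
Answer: $\frac{315}{2} \approx 157.5$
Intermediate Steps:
$m{\left(A,h \right)} = - 7 A$
$s{\left(U \right)} = 3 - 3 U$ ($s{\left(U \right)} = \left(-1 + U\right) \left(-3\right) = 3 - 3 U$)
$r{\left(c \right)} = 3 + \frac{3 - 3 c^{2}}{c}$ ($r{\left(c \right)} = 3 + \frac{3 - 3 \left(c + 0\right) \left(c + 0\right)}{c} = 3 + \frac{3 - 3 c c}{c} = 3 + \frac{3 - 3 c^{2}}{c}$)
$m{\left(-3,-3 \right)} r{\left(-2 \right)} = \left(-7\right) \left(-3\right) \left(3 - -6 + \frac{3}{-2}\right) = 21 \left(3 + 6 + 3 \left(- \frac{1}{2}\right)\right) = 21 \left(3 + 6 - \frac{3}{2}\right) = 21 \cdot \frac{15}{2} = \frac{315}{2}$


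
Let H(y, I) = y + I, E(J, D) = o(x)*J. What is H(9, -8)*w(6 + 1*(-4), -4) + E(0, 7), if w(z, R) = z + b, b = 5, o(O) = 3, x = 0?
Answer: 7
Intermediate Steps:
E(J, D) = 3*J
w(z, R) = 5 + z (w(z, R) = z + 5 = 5 + z)
H(y, I) = I + y
H(9, -8)*w(6 + 1*(-4), -4) + E(0, 7) = (-8 + 9)*(5 + (6 + 1*(-4))) + 3*0 = 1*(5 + (6 - 4)) + 0 = 1*(5 + 2) + 0 = 1*7 + 0 = 7 + 0 = 7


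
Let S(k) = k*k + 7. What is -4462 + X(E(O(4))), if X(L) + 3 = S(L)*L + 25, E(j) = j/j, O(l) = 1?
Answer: -4432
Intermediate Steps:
S(k) = 7 + k**2 (S(k) = k**2 + 7 = 7 + k**2)
E(j) = 1
X(L) = 22 + L*(7 + L**2) (X(L) = -3 + ((7 + L**2)*L + 25) = -3 + (L*(7 + L**2) + 25) = -3 + (25 + L*(7 + L**2)) = 22 + L*(7 + L**2))
-4462 + X(E(O(4))) = -4462 + (22 + 1*(7 + 1**2)) = -4462 + (22 + 1*(7 + 1)) = -4462 + (22 + 1*8) = -4462 + (22 + 8) = -4462 + 30 = -4432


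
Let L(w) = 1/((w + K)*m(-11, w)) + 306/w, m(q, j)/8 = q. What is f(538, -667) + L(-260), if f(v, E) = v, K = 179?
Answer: 248720933/463320 ≈ 536.82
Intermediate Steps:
m(q, j) = 8*q
L(w) = 306/w - 1/(88*(179 + w)) (L(w) = 1/((w + 179)*((8*(-11)))) + 306/w = 1/((179 + w)*(-88)) + 306/w = -1/88/(179 + w) + 306/w = -1/(88*(179 + w)) + 306/w = 306/w - 1/(88*(179 + w)))
f(538, -667) + L(-260) = 538 + (1/88)*(4820112 + 26927*(-260))/(-260*(179 - 260)) = 538 + (1/88)*(-1/260)*(4820112 - 7001020)/(-81) = 538 + (1/88)*(-1/260)*(-1/81)*(-2180908) = 538 - 545227/463320 = 248720933/463320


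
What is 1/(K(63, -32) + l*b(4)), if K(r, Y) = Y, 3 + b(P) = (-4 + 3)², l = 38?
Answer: -1/108 ≈ -0.0092593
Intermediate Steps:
b(P) = -2 (b(P) = -3 + (-4 + 3)² = -3 + (-1)² = -3 + 1 = -2)
1/(K(63, -32) + l*b(4)) = 1/(-32 + 38*(-2)) = 1/(-32 - 76) = 1/(-108) = -1/108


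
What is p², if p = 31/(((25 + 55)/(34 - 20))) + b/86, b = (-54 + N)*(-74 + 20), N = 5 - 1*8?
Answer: 5025533881/2958400 ≈ 1698.7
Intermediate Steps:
N = -3 (N = 5 - 8 = -3)
b = 3078 (b = (-54 - 3)*(-74 + 20) = -57*(-54) = 3078)
p = 70891/1720 (p = 31/(((25 + 55)/(34 - 20))) + 3078/86 = 31/((80/14)) + 3078*(1/86) = 31/((80*(1/14))) + 1539/43 = 31/(40/7) + 1539/43 = 31*(7/40) + 1539/43 = 217/40 + 1539/43 = 70891/1720 ≈ 41.216)
p² = (70891/1720)² = 5025533881/2958400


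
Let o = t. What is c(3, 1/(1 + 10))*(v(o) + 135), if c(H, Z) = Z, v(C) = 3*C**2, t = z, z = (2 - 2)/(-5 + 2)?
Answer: 135/11 ≈ 12.273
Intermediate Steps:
z = 0 (z = 0/(-3) = 0*(-1/3) = 0)
t = 0
o = 0
c(3, 1/(1 + 10))*(v(o) + 135) = (3*0**2 + 135)/(1 + 10) = (3*0 + 135)/11 = (0 + 135)/11 = (1/11)*135 = 135/11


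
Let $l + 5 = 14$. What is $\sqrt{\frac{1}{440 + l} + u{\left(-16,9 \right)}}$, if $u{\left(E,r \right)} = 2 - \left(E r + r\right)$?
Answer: $\frac{\sqrt{27619786}}{449} \approx 11.705$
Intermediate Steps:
$l = 9$ ($l = -5 + 14 = 9$)
$u{\left(E,r \right)} = 2 - r - E r$ ($u{\left(E,r \right)} = 2 - \left(r + E r\right) = 2 - r - E r$)
$\sqrt{\frac{1}{440 + l} + u{\left(-16,9 \right)}} = \sqrt{\frac{1}{440 + 9} - \left(7 - 144\right)} = \sqrt{\frac{1}{449} + \left(2 - 9 + 144\right)} = \sqrt{\frac{1}{449} + 137} = \sqrt{\frac{61514}{449}} = \frac{\sqrt{27619786}}{449}$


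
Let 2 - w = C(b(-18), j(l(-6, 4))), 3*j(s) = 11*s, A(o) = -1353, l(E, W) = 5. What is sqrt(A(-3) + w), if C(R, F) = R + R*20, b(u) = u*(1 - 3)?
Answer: 7*I*sqrt(43) ≈ 45.902*I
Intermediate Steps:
b(u) = -2*u (b(u) = u*(-2) = -2*u)
j(s) = 11*s/3 (j(s) = (11*s)/3 = 11*s/3)
C(R, F) = 21*R (C(R, F) = R + 20*R = 21*R)
w = -754 (w = 2 - 21*(-2*(-18)) = 2 - 21*36 = 2 - 1*756 = 2 - 756 = -754)
sqrt(A(-3) + w) = sqrt(-1353 - 754) = sqrt(-2107) = 7*I*sqrt(43)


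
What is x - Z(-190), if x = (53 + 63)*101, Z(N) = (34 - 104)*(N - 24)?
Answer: -3264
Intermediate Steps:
Z(N) = 1680 - 70*N (Z(N) = -70*(-24 + N) = 1680 - 70*N)
x = 11716 (x = 116*101 = 11716)
x - Z(-190) = 11716 - (1680 - 70*(-190)) = 11716 - (1680 + 13300) = 11716 - 1*14980 = 11716 - 14980 = -3264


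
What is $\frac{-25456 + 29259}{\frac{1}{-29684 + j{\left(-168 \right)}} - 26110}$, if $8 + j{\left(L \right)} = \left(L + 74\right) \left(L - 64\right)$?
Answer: $- \frac{29982852}{205851241} \approx -0.14565$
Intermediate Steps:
$j{\left(L \right)} = -8 + \left(-64 + L\right) \left(74 + L\right)$ ($j{\left(L \right)} = -8 + \left(L + 74\right) \left(L - 64\right) = -8 + \left(74 + L\right) \left(-64 + L\right) = -8 + \left(-64 + L\right) \left(74 + L\right)$)
$\frac{-25456 + 29259}{\frac{1}{-29684 + j{\left(-168 \right)}} - 26110} = \frac{-25456 + 29259}{\frac{1}{-29684 + \left(-4744 + \left(-168\right)^{2} + 10 \left(-168\right)\right)} - 26110} = \frac{3803}{\frac{1}{-29684 - -21800} - 26110} = \frac{3803}{\frac{1}{-29684 + 21800} - 26110} = \frac{3803}{\frac{1}{-7884} - 26110} = \frac{3803}{- \frac{1}{7884} - 26110} = \frac{3803}{- \frac{205851241}{7884}} = 3803 \left(- \frac{7884}{205851241}\right) = - \frac{29982852}{205851241}$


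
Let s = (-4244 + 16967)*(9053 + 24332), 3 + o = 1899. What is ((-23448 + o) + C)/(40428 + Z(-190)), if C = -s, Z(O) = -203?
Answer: -424778907/40225 ≈ -10560.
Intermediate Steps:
o = 1896 (o = -3 + 1899 = 1896)
s = 424757355 (s = 12723*33385 = 424757355)
C = -424757355 (C = -1*424757355 = -424757355)
((-23448 + o) + C)/(40428 + Z(-190)) = ((-23448 + 1896) - 424757355)/(40428 - 203) = (-21552 - 424757355)/40225 = -424778907*1/40225 = -424778907/40225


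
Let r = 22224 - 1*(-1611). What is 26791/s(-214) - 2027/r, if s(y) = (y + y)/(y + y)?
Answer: 638561458/23835 ≈ 26791.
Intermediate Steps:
r = 23835 (r = 22224 + 1611 = 23835)
s(y) = 1 (s(y) = (2*y)/((2*y)) = (2*y)*(1/(2*y)) = 1)
26791/s(-214) - 2027/r = 26791/1 - 2027/23835 = 26791*1 - 2027*1/23835 = 26791 - 2027/23835 = 638561458/23835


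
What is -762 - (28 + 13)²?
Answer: -2443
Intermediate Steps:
-762 - (28 + 13)² = -762 - 1*41² = -762 - 1*1681 = -762 - 1681 = -2443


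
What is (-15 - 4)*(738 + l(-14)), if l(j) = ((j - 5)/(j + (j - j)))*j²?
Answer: -19076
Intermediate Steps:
l(j) = j*(-5 + j) (l(j) = ((-5 + j)/(j + 0))*j² = ((-5 + j)/j)*j² = j*(-5 + j))
(-15 - 4)*(738 + l(-14)) = (-15 - 4)*(738 - 14*(-5 - 14)) = -19*(738 - 14*(-19)) = -19*(738 + 266) = -19*1004 = -19076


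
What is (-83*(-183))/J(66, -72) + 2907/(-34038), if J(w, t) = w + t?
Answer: -4787228/1891 ≈ -2531.6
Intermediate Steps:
J(w, t) = t + w
(-83*(-183))/J(66, -72) + 2907/(-34038) = (-83*(-183))/(-72 + 66) + 2907/(-34038) = 15189/(-6) + 2907*(-1/34038) = 15189*(-⅙) - 323/3782 = -5063/2 - 323/3782 = -4787228/1891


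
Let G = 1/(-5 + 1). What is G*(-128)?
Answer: 32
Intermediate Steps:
G = -1/4 (G = 1/(-4) = -1/4 ≈ -0.25000)
G*(-128) = -1/4*(-128) = 32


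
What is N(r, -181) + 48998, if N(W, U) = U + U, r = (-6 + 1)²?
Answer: 48636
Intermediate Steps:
r = 25 (r = (-5)² = 25)
N(W, U) = 2*U
N(r, -181) + 48998 = 2*(-181) + 48998 = -362 + 48998 = 48636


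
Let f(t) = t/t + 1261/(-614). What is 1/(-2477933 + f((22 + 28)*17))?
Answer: -614/1521451509 ≈ -4.0356e-7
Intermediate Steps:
f(t) = -647/614 (f(t) = 1 + 1261*(-1/614) = 1 - 1261/614 = -647/614)
1/(-2477933 + f((22 + 28)*17)) = 1/(-2477933 - 647/614) = 1/(-1521451509/614) = -614/1521451509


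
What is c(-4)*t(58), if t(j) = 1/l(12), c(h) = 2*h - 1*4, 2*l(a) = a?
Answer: -2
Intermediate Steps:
l(a) = a/2
c(h) = -4 + 2*h (c(h) = 2*h - 4 = -4 + 2*h)
t(j) = 1/6 (t(j) = 1/((1/2)*12) = 1/6)
c(-4)*t(58) = (-4 + 2*(-4))*(1/6) = (-4 - 8)*(1/6) = -12*1/6 = -2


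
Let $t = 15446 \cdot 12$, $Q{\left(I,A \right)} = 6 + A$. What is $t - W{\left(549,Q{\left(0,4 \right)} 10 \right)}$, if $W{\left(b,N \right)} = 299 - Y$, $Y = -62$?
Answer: $184991$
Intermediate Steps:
$t = 185352$
$W{\left(b,N \right)} = 361$ ($W{\left(b,N \right)} = 299 - -62 = 299 + 62 = 361$)
$t - W{\left(549,Q{\left(0,4 \right)} 10 \right)} = 185352 - 361 = 184991$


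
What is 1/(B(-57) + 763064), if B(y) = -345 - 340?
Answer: 1/762379 ≈ 1.3117e-6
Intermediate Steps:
B(y) = -685
1/(B(-57) + 763064) = 1/(-685 + 763064) = 1/762379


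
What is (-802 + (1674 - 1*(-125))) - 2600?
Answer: -1603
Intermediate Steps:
(-802 + (1674 - 1*(-125))) - 2600 = (-802 + (1674 + 125)) - 2600 = (-802 + 1799) - 2600 = 997 - 2600 = -1603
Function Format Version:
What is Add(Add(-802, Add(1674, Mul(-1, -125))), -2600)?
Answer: -1603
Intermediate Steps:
Add(Add(-802, Add(1674, Mul(-1, -125))), -2600) = Add(Add(-802, Add(1674, 125)), -2600) = Add(Add(-802, 1799), -2600) = Add(997, -2600) = -1603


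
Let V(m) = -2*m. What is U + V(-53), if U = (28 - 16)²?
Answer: 250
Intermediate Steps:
U = 144 (U = 12² = 144)
U + V(-53) = 144 - 2*(-53) = 144 + 106 = 250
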